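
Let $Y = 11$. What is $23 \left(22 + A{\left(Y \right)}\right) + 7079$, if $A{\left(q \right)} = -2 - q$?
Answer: $7286$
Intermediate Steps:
$23 \left(22 + A{\left(Y \right)}\right) + 7079 = 23 \left(22 - 13\right) + 7079 = 23 \cdot 9 + 7079 = 207 + 7079 = 7286$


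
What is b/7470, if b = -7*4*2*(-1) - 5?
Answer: 17/2490 ≈ 0.0068273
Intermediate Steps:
b = 51 (b = -56*(-1) - 5 = -7*(-8) - 5 = 56 - 5 = 51)
b/7470 = 51/7470 = 51*(1/7470) = 17/2490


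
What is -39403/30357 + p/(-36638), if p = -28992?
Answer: -281768485/556109883 ≈ -0.50668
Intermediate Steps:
-39403/30357 + p/(-36638) = -39403/30357 - 28992/(-36638) = -39403*1/30357 - 28992*(-1/36638) = -39403/30357 + 14496/18319 = -281768485/556109883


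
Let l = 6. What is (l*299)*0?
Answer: 0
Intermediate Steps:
(l*299)*0 = (6*299)*0 = 1794*0 = 0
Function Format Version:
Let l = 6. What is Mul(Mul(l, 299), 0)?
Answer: 0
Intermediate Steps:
Mul(Mul(l, 299), 0) = Mul(Mul(6, 299), 0) = Mul(1794, 0) = 0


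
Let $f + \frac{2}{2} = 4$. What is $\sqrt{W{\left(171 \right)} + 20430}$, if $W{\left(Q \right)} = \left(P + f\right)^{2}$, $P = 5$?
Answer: $\sqrt{20494} \approx 143.16$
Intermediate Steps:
$f = 3$ ($f = -1 + 4 = 3$)
$W{\left(Q \right)} = 64$ ($W{\left(Q \right)} = \left(5 + 3\right)^{2} = 8^{2} = 64$)
$\sqrt{W{\left(171 \right)} + 20430} = \sqrt{64 + 20430} = \sqrt{20494}$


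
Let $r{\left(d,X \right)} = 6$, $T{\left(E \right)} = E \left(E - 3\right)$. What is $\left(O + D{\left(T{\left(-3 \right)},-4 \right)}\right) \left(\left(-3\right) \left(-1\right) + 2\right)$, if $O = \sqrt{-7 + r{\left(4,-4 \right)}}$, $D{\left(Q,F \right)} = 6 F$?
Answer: $-120 + 5 i \approx -120.0 + 5.0 i$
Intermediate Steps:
$T{\left(E \right)} = E \left(-3 + E\right)$
$O = i$ ($O = \sqrt{-7 + 6} = \sqrt{-1} = i \approx 1.0 i$)
$\left(O + D{\left(T{\left(-3 \right)},-4 \right)}\right) \left(\left(-3\right) \left(-1\right) + 2\right) = \left(i + 6 \left(-4\right)\right) \left(\left(-3\right) \left(-1\right) + 2\right) = \left(i - 24\right) \left(3 + 2\right) = \left(-24 + i\right) 5 = -120 + 5 i$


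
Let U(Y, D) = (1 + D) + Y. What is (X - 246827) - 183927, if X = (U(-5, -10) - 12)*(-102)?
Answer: -428102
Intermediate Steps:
U(Y, D) = 1 + D + Y
X = 2652 (X = ((1 - 10 - 5) - 12)*(-102) = (-14 - 12)*(-102) = -26*(-102) = 2652)
(X - 246827) - 183927 = (2652 - 246827) - 183927 = -244175 - 183927 = -428102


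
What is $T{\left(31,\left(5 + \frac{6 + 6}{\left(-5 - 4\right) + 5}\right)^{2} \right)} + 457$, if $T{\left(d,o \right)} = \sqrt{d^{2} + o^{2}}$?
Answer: $457 + \sqrt{977} \approx 488.26$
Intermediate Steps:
$T{\left(31,\left(5 + \frac{6 + 6}{\left(-5 - 4\right) + 5}\right)^{2} \right)} + 457 = \sqrt{31^{2} + \left(\left(5 + \frac{6 + 6}{\left(-5 - 4\right) + 5}\right)^{2}\right)^{2}} + 457 = \sqrt{961 + \left(\left(5 + \frac{12}{-9 + 5}\right)^{2}\right)^{2}} + 457 = \sqrt{961 + \left(\left(5 + \frac{12}{-4}\right)^{2}\right)^{2}} + 457 = \sqrt{961 + \left(\left(5 + 12 \left(- \frac{1}{4}\right)\right)^{2}\right)^{2}} + 457 = \sqrt{961 + \left(\left(5 - 3\right)^{2}\right)^{2}} + 457 = \sqrt{961 + \left(2^{2}\right)^{2}} + 457 = \sqrt{961 + 4^{2}} + 457 = \sqrt{961 + 16} + 457 = \sqrt{977} + 457 = 457 + \sqrt{977}$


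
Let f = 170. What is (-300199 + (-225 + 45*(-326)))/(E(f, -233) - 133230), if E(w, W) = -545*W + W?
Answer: 157547/3239 ≈ 48.641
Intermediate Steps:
E(w, W) = -544*W
(-300199 + (-225 + 45*(-326)))/(E(f, -233) - 133230) = (-300199 + (-225 + 45*(-326)))/(-544*(-233) - 133230) = (-300199 + (-225 - 14670))/(126752 - 133230) = (-300199 - 14895)/(-6478) = -315094*(-1/6478) = 157547/3239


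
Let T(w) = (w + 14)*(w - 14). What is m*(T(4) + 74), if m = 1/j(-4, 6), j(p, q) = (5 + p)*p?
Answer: 53/2 ≈ 26.500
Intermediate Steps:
j(p, q) = p*(5 + p)
T(w) = (-14 + w)*(14 + w) (T(w) = (14 + w)*(-14 + w) = (-14 + w)*(14 + w))
m = -1/4 (m = 1/(-4*(5 - 4)) = 1/(-4*1) = 1/(-4) = -1/4 ≈ -0.25000)
m*(T(4) + 74) = -((-196 + 4**2) + 74)/4 = -((-196 + 16) + 74)/4 = -(-180 + 74)/4 = -1/4*(-106) = 53/2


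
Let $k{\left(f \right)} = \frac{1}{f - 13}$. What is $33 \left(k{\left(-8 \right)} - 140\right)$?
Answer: $- \frac{32351}{7} \approx -4621.6$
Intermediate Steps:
$k{\left(f \right)} = \frac{1}{-13 + f}$
$33 \left(k{\left(-8 \right)} - 140\right) = 33 \left(\frac{1}{-13 - 8} - 140\right) = 33 \left(\frac{1}{-21} - 140\right) = 33 \left(- \frac{1}{21} - 140\right) = 33 \left(- \frac{2941}{21}\right) = - \frac{32351}{7}$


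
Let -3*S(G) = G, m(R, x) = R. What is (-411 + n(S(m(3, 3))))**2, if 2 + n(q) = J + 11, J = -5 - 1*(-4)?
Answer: 162409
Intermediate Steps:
J = -1 (J = -5 + 4 = -1)
S(G) = -G/3
n(q) = 8 (n(q) = -2 + (-1 + 11) = -2 + 10 = 8)
(-411 + n(S(m(3, 3))))**2 = (-411 + 8)**2 = (-403)**2 = 162409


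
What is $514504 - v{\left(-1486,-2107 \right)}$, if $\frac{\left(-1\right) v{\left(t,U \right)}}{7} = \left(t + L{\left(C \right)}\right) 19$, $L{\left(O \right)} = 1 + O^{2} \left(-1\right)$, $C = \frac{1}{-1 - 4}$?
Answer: $\frac{7924842}{25} \approx 3.1699 \cdot 10^{5}$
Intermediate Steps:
$C = - \frac{1}{5}$ ($C = \frac{1}{-5} = - \frac{1}{5} \approx -0.2$)
$L{\left(O \right)} = 1 - O^{2}$
$v{\left(t,U \right)} = - \frac{3192}{25} - 133 t$ ($v{\left(t,U \right)} = - 7 \left(t + \left(1 - \left(- \frac{1}{5}\right)^{2}\right)\right) 19 = - 7 \left(t + \left(1 - \frac{1}{25}\right)\right) 19 = - 7 \left(t + \frac{24}{25}\right) 19 = - 7 \left(\frac{24}{25} + t\right) 19 = - 7 \left(\frac{456}{25} + 19 t\right) = - \frac{3192}{25} - 133 t$)
$514504 - v{\left(-1486,-2107 \right)} = 514504 - \left(- \frac{3192}{25} - -197638\right) = 514504 - \left(- \frac{3192}{25} + 197638\right) = 514504 - \frac{4937758}{25} = \frac{7924842}{25}$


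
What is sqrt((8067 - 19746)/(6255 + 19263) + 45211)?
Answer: sqrt(3271074785738)/8506 ≈ 212.63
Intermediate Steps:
sqrt((8067 - 19746)/(6255 + 19263) + 45211) = sqrt(-11679/25518 + 45211) = sqrt(-11679*1/25518 + 45211) = sqrt(-3893/8506 + 45211) = sqrt(384560873/8506) = sqrt(3271074785738)/8506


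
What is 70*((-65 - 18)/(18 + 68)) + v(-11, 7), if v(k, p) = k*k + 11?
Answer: 2771/43 ≈ 64.442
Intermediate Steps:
v(k, p) = 11 + k² (v(k, p) = k² + 11 = 11 + k²)
70*((-65 - 18)/(18 + 68)) + v(-11, 7) = 70*((-65 - 18)/(18 + 68)) + (11 + (-11)²) = 70*(-83/86) + (11 + 121) = 70*(-83*1/86) + 132 = 70*(-83/86) + 132 = -2905/43 + 132 = 2771/43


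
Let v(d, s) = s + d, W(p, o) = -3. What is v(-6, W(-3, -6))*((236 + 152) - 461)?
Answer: 657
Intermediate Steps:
v(d, s) = d + s
v(-6, W(-3, -6))*((236 + 152) - 461) = (-6 - 3)*((236 + 152) - 461) = -9*(388 - 461) = -9*(-73) = 657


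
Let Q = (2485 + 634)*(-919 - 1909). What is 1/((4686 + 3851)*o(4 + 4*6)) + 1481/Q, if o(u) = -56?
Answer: -25601613/150601763368 ≈ -0.00017000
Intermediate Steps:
Q = -8820532 (Q = 3119*(-2828) = -8820532)
1/((4686 + 3851)*o(4 + 4*6)) + 1481/Q = 1/((4686 + 3851)*(-56)) + 1481/(-8820532) = -1/56/8537 + 1481*(-1/8820532) = (1/8537)*(-1/56) - 1481/8820532 = -1/478072 - 1481/8820532 = -25601613/150601763368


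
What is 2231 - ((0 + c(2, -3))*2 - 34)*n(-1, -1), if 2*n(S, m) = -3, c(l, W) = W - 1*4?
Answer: 2159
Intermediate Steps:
c(l, W) = -4 + W (c(l, W) = W - 4 = -4 + W)
n(S, m) = -3/2 (n(S, m) = (½)*(-3) = -3/2)
2231 - ((0 + c(2, -3))*2 - 34)*n(-1, -1) = 2231 - ((0 + (-4 - 3))*2 - 34)*(-3)/2 = 2231 - ((0 - 7)*2 - 34)*(-3)/2 = 2231 - (-7*2 - 34)*(-3)/2 = 2231 - (-14 - 34)*(-3)/2 = 2231 - (-48)*(-3)/2 = 2231 - 1*72 = 2231 - 72 = 2159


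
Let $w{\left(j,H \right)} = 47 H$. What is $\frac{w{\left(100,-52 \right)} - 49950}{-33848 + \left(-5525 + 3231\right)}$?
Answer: $\frac{1541}{1063} \approx 1.4497$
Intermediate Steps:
$\frac{w{\left(100,-52 \right)} - 49950}{-33848 + \left(-5525 + 3231\right)} = \frac{47 \left(-52\right) - 49950}{-33848 + \left(-5525 + 3231\right)} = \frac{-2444 - 49950}{-33848 - 2294} = - \frac{52394}{-36142} = \left(-52394\right) \left(- \frac{1}{36142}\right) = \frac{1541}{1063}$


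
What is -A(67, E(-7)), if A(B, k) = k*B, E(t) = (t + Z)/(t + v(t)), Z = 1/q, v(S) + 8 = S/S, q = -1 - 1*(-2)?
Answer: -201/7 ≈ -28.714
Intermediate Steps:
q = 1 (q = -1 + 2 = 1)
v(S) = -7 (v(S) = -8 + S/S = -8 + 1 = -7)
Z = 1 (Z = 1/1 = 1)
E(t) = (1 + t)/(-7 + t) (E(t) = (t + 1)/(t - 7) = (1 + t)/(-7 + t))
A(B, k) = B*k
-A(67, E(-7)) = -67*(1 - 7)/(-7 - 7) = -67*-6/(-14) = -67*(-1/14*(-6)) = -67*3/7 = -1*201/7 = -201/7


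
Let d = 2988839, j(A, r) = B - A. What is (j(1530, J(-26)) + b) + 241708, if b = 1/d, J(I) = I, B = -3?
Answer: 717844406826/2988839 ≈ 2.4018e+5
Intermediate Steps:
j(A, r) = -3 - A
b = 1/2988839 ≈ 3.3458e-7
(j(1530, J(-26)) + b) + 241708 = ((-3 - 1*1530) + 1/2988839) + 241708 = ((-3 - 1530) + 1/2988839) + 241708 = (-1533 + 1/2988839) + 241708 = -4581890186/2988839 + 241708 = 717844406826/2988839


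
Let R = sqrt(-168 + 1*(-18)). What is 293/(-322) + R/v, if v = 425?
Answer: -293/322 + I*sqrt(186)/425 ≈ -0.90994 + 0.03209*I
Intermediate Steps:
R = I*sqrt(186) (R = sqrt(-168 - 18) = sqrt(-186) = I*sqrt(186) ≈ 13.638*I)
293/(-322) + R/v = 293/(-322) + (I*sqrt(186))/425 = 293*(-1/322) + (I*sqrt(186))*(1/425) = -293/322 + I*sqrt(186)/425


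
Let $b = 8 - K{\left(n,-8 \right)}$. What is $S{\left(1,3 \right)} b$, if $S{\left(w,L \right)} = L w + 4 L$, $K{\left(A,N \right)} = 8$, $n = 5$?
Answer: $0$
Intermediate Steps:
$S{\left(w,L \right)} = 4 L + L w$
$b = 0$ ($b = 8 - 8 = 0$)
$S{\left(1,3 \right)} b = 3 \left(4 + 1\right) 0 = 3 \cdot 5 \cdot 0 = 15 \cdot 0 = 0$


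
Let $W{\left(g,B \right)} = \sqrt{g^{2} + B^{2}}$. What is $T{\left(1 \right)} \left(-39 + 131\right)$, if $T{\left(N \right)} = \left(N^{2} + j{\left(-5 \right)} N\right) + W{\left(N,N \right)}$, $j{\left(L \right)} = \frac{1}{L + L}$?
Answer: $\frac{414}{5} + 92 \sqrt{2} \approx 212.91$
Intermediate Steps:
$W{\left(g,B \right)} = \sqrt{B^{2} + g^{2}}$
$j{\left(L \right)} = \frac{1}{2 L}$
$T{\left(N \right)} = N^{2} - \frac{N}{10} + \sqrt{2} \sqrt{N^{2}}$ ($T{\left(N \right)} = \left(N^{2} + \frac{1}{2 \left(-5\right)} N\right) + \sqrt{N^{2} + N^{2}} = \left(N^{2} + \frac{1}{2} \left(- \frac{1}{5}\right) N\right) + \sqrt{2 N^{2}} = \left(N^{2} - \frac{N}{10}\right) + \sqrt{2} \sqrt{N^{2}} = N^{2} - \frac{N}{10} + \sqrt{2} \sqrt{N^{2}}$)
$T{\left(1 \right)} \left(-39 + 131\right) = \left(1^{2} - \frac{1}{10} + \sqrt{2} \sqrt{1^{2}}\right) \left(-39 + 131\right) = \left(1 - \frac{1}{10} + \sqrt{2} \sqrt{1}\right) 92 = \left(1 - \frac{1}{10} + \sqrt{2} \cdot 1\right) 92 = \left(1 - \frac{1}{10} + \sqrt{2}\right) 92 = \left(\frac{9}{10} + \sqrt{2}\right) 92 = \frac{414}{5} + 92 \sqrt{2}$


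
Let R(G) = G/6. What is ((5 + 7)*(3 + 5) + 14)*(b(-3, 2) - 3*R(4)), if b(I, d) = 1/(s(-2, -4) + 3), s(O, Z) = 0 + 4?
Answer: -1430/7 ≈ -204.29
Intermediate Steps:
s(O, Z) = 4
R(G) = G/6 (R(G) = G*(1/6) = G/6)
b(I, d) = 1/7 (b(I, d) = 1/(4 + 3) = 1/7)
((5 + 7)*(3 + 5) + 14)*(b(-3, 2) - 3*R(4)) = ((5 + 7)*(3 + 5) + 14)*(1/7 - 4/2) = (12*8 + 14)*(1/7 - 3*2/3) = (96 + 14)*(1/7 - 2) = 110*(-13/7) = -1430/7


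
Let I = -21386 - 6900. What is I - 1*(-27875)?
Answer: -411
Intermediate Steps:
I = -28286
I - 1*(-27875) = -28286 - 1*(-27875) = -28286 + 27875 = -411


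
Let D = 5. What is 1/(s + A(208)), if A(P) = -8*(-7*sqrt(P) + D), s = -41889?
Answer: -41929/1757388753 - 224*sqrt(13)/1757388753 ≈ -2.4318e-5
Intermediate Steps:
A(P) = -40 + 56*sqrt(P) (A(P) = -8*(-7*sqrt(P) + 5) = -8*(5 - 7*sqrt(P)) = -(40 - 56*sqrt(P)) = -40 + 56*sqrt(P))
1/(s + A(208)) = 1/(-41889 + (-40 + 56*sqrt(208))) = 1/(-41889 + (-40 + 56*(4*sqrt(13)))) = 1/(-41889 + (-40 + 224*sqrt(13))) = 1/(-41929 + 224*sqrt(13))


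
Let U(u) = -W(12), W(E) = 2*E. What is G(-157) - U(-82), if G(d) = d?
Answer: -133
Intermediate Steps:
U(u) = -24 (U(u) = -2*12 = -1*24 = -24)
G(-157) - U(-82) = -157 - 1*(-24) = -157 + 24 = -133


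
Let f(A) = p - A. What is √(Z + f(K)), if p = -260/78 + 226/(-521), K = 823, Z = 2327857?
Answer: √5684862721002/1563 ≈ 1525.5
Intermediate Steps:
p = -5888/1563 (p = -260*1/78 + 226*(-1/521) = -10/3 - 226/521 = -5888/1563 ≈ -3.7671)
f(A) = -5888/1563 - A
√(Z + f(K)) = √(2327857 + (-5888/1563 - 1*823)) = √(2327857 + (-5888/1563 - 823)) = √(2327857 - 1292237/1563) = √(3637148254/1563) = √5684862721002/1563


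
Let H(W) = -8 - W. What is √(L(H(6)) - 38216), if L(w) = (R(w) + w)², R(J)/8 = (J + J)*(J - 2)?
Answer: 2*√3176671 ≈ 3564.6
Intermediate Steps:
R(J) = 16*J*(-2 + J) (R(J) = 8*((J + J)*(J - 2)) = 8*((2*J)*(-2 + J)) = 8*(2*J*(-2 + J)) = 16*J*(-2 + J))
L(w) = (w + 16*w*(-2 + w))² (L(w) = (16*w*(-2 + w) + w)² = (w + 16*w*(-2 + w))²)
√(L(H(6)) - 38216) = √((-8 - 1*6)²*(-31 + 16*(-8 - 1*6))² - 38216) = √((-8 - 6)²*(-31 + 16*(-8 - 6))² - 38216) = √((-14)²*(-31 + 16*(-14))² - 38216) = √(196*(-31 - 224)² - 38216) = √(196*(-255)² - 38216) = √(196*65025 - 38216) = √(12744900 - 38216) = √12706684 = 2*√3176671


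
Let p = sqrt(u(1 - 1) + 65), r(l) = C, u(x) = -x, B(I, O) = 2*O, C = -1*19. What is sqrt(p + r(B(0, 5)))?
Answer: sqrt(-19 + sqrt(65)) ≈ 3.3072*I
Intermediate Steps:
C = -19
r(l) = -19
p = sqrt(65) (p = sqrt(-(1 - 1) + 65) = sqrt(-1*0 + 65) = sqrt(0 + 65) = sqrt(65) ≈ 8.0623)
sqrt(p + r(B(0, 5))) = sqrt(sqrt(65) - 19) = sqrt(-19 + sqrt(65))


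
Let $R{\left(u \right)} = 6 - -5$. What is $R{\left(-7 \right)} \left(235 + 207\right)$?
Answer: $4862$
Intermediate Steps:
$R{\left(u \right)} = 11$ ($R{\left(u \right)} = 6 + 5 = 11$)
$R{\left(-7 \right)} \left(235 + 207\right) = 11 \left(235 + 207\right) = 11 \cdot 442 = 4862$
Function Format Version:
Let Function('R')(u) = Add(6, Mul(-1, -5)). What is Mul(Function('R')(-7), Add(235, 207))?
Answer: 4862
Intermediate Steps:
Function('R')(u) = 11 (Function('R')(u) = Add(6, 5) = 11)
Mul(Function('R')(-7), Add(235, 207)) = Mul(11, Add(235, 207)) = Mul(11, 442) = 4862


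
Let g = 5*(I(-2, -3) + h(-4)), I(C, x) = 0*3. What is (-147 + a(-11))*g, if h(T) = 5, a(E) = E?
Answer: -3950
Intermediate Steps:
I(C, x) = 0
g = 25 (g = 5*(0 + 5) = 5*5 = 25)
(-147 + a(-11))*g = (-147 - 11)*25 = -158*25 = -3950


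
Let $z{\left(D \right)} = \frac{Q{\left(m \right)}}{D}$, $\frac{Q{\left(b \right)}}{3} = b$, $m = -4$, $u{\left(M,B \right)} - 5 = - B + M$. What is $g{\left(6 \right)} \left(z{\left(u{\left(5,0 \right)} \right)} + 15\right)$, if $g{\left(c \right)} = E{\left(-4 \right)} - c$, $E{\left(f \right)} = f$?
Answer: $-138$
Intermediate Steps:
$u{\left(M,B \right)} = 5 + M - B$ ($u{\left(M,B \right)} = 5 - \left(B - M\right) = 5 + M - B$)
$Q{\left(b \right)} = 3 b$
$g{\left(c \right)} = -4 - c$
$z{\left(D \right)} = - \frac{12}{D}$ ($z{\left(D \right)} = \frac{3 \left(-4\right)}{D} = - \frac{12}{D}$)
$g{\left(6 \right)} \left(z{\left(u{\left(5,0 \right)} \right)} + 15\right) = \left(-4 - 6\right) \left(- \frac{12}{5 + 5 - 0} + 15\right) = \left(-4 - 6\right) \left(- \frac{12}{5 + 5 + 0} + 15\right) = - 10 \left(- \frac{12}{10} + 15\right) = - 10 \left(\left(-12\right) \frac{1}{10} + 15\right) = - 10 \left(- \frac{6}{5} + 15\right) = \left(-10\right) \frac{69}{5} = -138$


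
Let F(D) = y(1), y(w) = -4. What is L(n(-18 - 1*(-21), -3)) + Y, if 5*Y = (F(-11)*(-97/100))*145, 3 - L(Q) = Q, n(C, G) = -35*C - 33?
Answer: 6338/25 ≈ 253.52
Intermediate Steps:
F(D) = -4
n(C, G) = -33 - 35*C
L(Q) = 3 - Q
Y = 2813/25 (Y = (-(-388)/100*145)/5 = (-4*(-97/100)*145)/5 = ((97/25)*145)/5 = (⅕)*(2813/5) = 2813/25 ≈ 112.52)
L(n(-18 - 1*(-21), -3)) + Y = (3 - (-33 - 35*(-18 - 1*(-21)))) + 2813/25 = (3 - (-33 - 35*(-18 + 21))) + 2813/25 = (3 - (-33 - 35*3)) + 2813/25 = (3 - (-33 - 105)) + 2813/25 = (3 - 1*(-138)) + 2813/25 = (3 + 138) + 2813/25 = 141 + 2813/25 = 6338/25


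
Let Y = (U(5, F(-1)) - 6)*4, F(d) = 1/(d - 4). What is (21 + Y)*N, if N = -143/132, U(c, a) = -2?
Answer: 143/12 ≈ 11.917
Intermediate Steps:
F(d) = 1/(-4 + d)
N = -13/12 (N = -143*1/132 = -13/12 ≈ -1.0833)
Y = -32 (Y = (-2 - 6)*4 = -8*4 = -32)
(21 + Y)*N = (21 - 32)*(-13/12) = -11*(-13/12) = 143/12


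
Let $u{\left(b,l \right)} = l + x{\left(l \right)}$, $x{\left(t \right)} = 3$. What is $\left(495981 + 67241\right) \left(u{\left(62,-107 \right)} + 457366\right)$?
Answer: $257540018164$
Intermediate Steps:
$u{\left(b,l \right)} = 3 + l$ ($u{\left(b,l \right)} = l + 3 = 3 + l$)
$\left(495981 + 67241\right) \left(u{\left(62,-107 \right)} + 457366\right) = \left(495981 + 67241\right) \left(\left(3 - 107\right) + 457366\right) = 563222 \left(-104 + 457366\right) = 563222 \cdot 457262 = 257540018164$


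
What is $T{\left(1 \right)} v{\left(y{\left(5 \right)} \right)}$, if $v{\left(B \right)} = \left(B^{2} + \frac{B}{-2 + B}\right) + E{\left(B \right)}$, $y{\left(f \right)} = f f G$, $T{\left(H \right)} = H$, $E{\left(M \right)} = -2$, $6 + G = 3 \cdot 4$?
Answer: $\frac{1664927}{74} \approx 22499.0$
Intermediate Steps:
$G = 6$ ($G = -6 + 3 \cdot 4 = -6 + 12 = 6$)
$y{\left(f \right)} = 6 f^{2}$ ($y{\left(f \right)} = f f 6 = f^{2} \cdot 6 = 6 f^{2}$)
$v{\left(B \right)} = -2 + B^{2} + \frac{B}{-2 + B}$ ($v{\left(B \right)} = \left(B^{2} + \frac{B}{-2 + B}\right) - 2 = -2 + B^{2} + \frac{B}{-2 + B}$)
$T{\left(1 \right)} v{\left(y{\left(5 \right)} \right)} = 1 \frac{4 + \left(6 \cdot 5^{2}\right)^{3} - 6 \cdot 5^{2} - 2 \left(6 \cdot 5^{2}\right)^{2}}{-2 + 6 \cdot 5^{2}} = 1 \frac{4 + \left(6 \cdot 25\right)^{3} - 6 \cdot 25 - 2 \left(6 \cdot 25\right)^{2}}{-2 + 6 \cdot 25} = 1 \frac{4 + 150^{3} - 150 - 2 \cdot 150^{2}}{-2 + 150} = 1 \frac{4 + 3375000 - 150 - 45000}{148} = 1 \cdot \frac{1}{148} \cdot 3329854 = 1 \cdot \frac{1664927}{74} = \frac{1664927}{74}$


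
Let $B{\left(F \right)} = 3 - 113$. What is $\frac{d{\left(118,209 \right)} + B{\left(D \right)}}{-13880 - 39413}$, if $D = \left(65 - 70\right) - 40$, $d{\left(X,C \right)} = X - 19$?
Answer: $\frac{11}{53293} \approx 0.00020641$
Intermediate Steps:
$d{\left(X,C \right)} = -19 + X$ ($d{\left(X,C \right)} = X - 19 = -19 + X$)
$D = -45$ ($D = -5 - 40 = -45$)
$B{\left(F \right)} = -110$ ($B{\left(F \right)} = 3 - 113 = -110$)
$\frac{d{\left(118,209 \right)} + B{\left(D \right)}}{-13880 - 39413} = \frac{\left(-19 + 118\right) - 110}{-13880 - 39413} = \frac{99 - 110}{-53293} = \left(-11\right) \left(- \frac{1}{53293}\right) = \frac{11}{53293}$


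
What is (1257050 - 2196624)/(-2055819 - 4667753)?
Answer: 469787/3361786 ≈ 0.13974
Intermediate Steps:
(1257050 - 2196624)/(-2055819 - 4667753) = -939574/(-6723572) = -939574*(-1/6723572) = 469787/3361786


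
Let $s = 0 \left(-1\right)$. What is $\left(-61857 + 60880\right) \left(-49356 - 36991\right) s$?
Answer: $0$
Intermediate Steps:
$s = 0$
$\left(-61857 + 60880\right) \left(-49356 - 36991\right) s = \left(-61857 + 60880\right) \left(-49356 - 36991\right) 0 = \left(-977\right) \left(-86347\right) 0 = 84361019 \cdot 0 = 0$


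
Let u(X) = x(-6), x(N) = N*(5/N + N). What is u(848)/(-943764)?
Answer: -41/943764 ≈ -4.3443e-5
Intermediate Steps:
x(N) = N*(N + 5/N)
u(X) = 41 (u(X) = 5 + (-6)² = 5 + 36 = 41)
u(848)/(-943764) = 41/(-943764) = 41*(-1/943764) = -41/943764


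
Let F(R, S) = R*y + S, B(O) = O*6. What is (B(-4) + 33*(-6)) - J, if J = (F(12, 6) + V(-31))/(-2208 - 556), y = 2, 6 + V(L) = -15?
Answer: -613599/2764 ≈ -222.00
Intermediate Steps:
V(L) = -21 (V(L) = -6 - 15 = -21)
B(O) = 6*O
F(R, S) = S + 2*R (F(R, S) = R*2 + S = 2*R + S = S + 2*R)
J = -9/2764 (J = ((6 + 2*12) - 21)/(-2208 - 556) = ((6 + 24) - 21)/(-2764) = (30 - 21)*(-1/2764) = 9*(-1/2764) = -9/2764 ≈ -0.0032561)
(B(-4) + 33*(-6)) - J = (6*(-4) + 33*(-6)) - 1*(-9/2764) = (-24 - 198) + 9/2764 = -222 + 9/2764 = -613599/2764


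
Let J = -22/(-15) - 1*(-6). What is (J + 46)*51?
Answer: 13634/5 ≈ 2726.8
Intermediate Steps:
J = 112/15 (J = -22*(-1/15) + 6 = 22/15 + 6 = 112/15 ≈ 7.4667)
(J + 46)*51 = (112/15 + 46)*51 = (802/15)*51 = 13634/5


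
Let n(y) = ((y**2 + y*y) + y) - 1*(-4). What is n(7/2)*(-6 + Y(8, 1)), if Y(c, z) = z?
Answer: -160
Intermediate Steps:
n(y) = 4 + y + 2*y**2 (n(y) = ((y**2 + y**2) + y) + 4 = (2*y**2 + y) + 4 = (y + 2*y**2) + 4 = 4 + y + 2*y**2)
n(7/2)*(-6 + Y(8, 1)) = (4 + 7/2 + 2*(7/2)**2)*(-6 + 1) = (4 + 7*(1/2) + 2*(7*(1/2))**2)*(-5) = (4 + 7/2 + 2*(7/2)**2)*(-5) = (4 + 7/2 + 2*(49/4))*(-5) = (4 + 7/2 + 49/2)*(-5) = 32*(-5) = -160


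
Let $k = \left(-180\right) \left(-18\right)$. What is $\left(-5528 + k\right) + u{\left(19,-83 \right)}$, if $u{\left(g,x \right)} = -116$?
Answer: $-2404$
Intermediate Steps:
$k = 3240$
$\left(-5528 + k\right) + u{\left(19,-83 \right)} = \left(-5528 + 3240\right) - 116 = -2288 - 116 = -2404$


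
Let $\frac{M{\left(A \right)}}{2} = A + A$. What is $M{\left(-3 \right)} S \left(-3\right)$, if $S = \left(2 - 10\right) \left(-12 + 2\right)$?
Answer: $2880$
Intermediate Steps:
$M{\left(A \right)} = 4 A$ ($M{\left(A \right)} = 2 \left(A + A\right) = 2 \cdot 2 A = 4 A$)
$S = 80$ ($S = \left(-8\right) \left(-10\right) = 80$)
$M{\left(-3 \right)} S \left(-3\right) = 4 \left(-3\right) 80 \left(-3\right) = \left(-12\right) 80 \left(-3\right) = \left(-960\right) \left(-3\right) = 2880$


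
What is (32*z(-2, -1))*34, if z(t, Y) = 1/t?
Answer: -544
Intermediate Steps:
(32*z(-2, -1))*34 = (32/(-2))*34 = (32*(-½))*34 = -16*34 = -544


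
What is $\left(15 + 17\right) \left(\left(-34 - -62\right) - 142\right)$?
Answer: $-3648$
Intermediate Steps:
$\left(15 + 17\right) \left(\left(-34 - -62\right) - 142\right) = 32 \left(\left(-34 + 62\right) - 142\right) = 32 \left(28 - 142\right) = 32 \left(-114\right) = -3648$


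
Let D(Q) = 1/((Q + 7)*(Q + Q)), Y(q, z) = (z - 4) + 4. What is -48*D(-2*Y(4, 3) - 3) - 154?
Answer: -466/3 ≈ -155.33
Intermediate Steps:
Y(q, z) = z (Y(q, z) = (-4 + z) + 4 = z)
D(Q) = 1/(2*Q*(7 + Q)) (D(Q) = 1/((7 + Q)*((2*Q))) = (1/(2*Q))/(7 + Q) = 1/(2*Q*(7 + Q)))
-48*D(-2*Y(4, 3) - 3) - 154 = -24/((-2*3 - 3)*(7 + (-2*3 - 3))) - 154 = -24/((-6 - 3)*(7 + (-6 - 3))) - 154 = -24/((-9)*(7 - 9)) - 154 = -24*(-1)/(9*(-2)) - 154 = -24*(-1)*(-1)/(9*2) - 154 = -48*1/36 - 154 = -4/3 - 154 = -466/3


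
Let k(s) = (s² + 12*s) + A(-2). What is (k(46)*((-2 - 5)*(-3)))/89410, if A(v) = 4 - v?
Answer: 28077/44705 ≈ 0.62805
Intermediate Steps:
k(s) = 6 + s² + 12*s (k(s) = (s² + 12*s) + (4 - 1*(-2)) = (s² + 12*s) + (4 + 2) = (s² + 12*s) + 6 = 6 + s² + 12*s)
(k(46)*((-2 - 5)*(-3)))/89410 = ((6 + 46² + 12*46)*((-2 - 5)*(-3)))/89410 = ((6 + 2116 + 552)*(-7*(-3)))*(1/89410) = (2674*21)*(1/89410) = 56154*(1/89410) = 28077/44705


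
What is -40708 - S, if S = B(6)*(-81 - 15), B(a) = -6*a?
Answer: -44164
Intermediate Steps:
S = 3456 (S = (-6*6)*(-81 - 15) = -36*(-96) = 3456)
-40708 - S = -40708 - 1*3456 = -40708 - 3456 = -44164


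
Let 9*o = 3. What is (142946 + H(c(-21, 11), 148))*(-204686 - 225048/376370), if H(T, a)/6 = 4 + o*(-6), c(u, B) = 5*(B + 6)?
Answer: -5506591687269772/188185 ≈ -2.9262e+10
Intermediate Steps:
o = ⅓ (o = (⅑)*3 = ⅓ ≈ 0.33333)
c(u, B) = 30 + 5*B (c(u, B) = 5*(6 + B) = 30 + 5*B)
H(T, a) = 12 (H(T, a) = 6*(4 + (⅓)*(-6)) = 6*(4 - 2) = 6*2 = 12)
(142946 + H(c(-21, 11), 148))*(-204686 - 225048/376370) = (142946 + 12)*(-204686 - 225048/376370) = 142958*(-204686 - 225048*1/376370) = 142958*(-204686 - 112524/188185) = 142958*(-38518947434/188185) = -5506591687269772/188185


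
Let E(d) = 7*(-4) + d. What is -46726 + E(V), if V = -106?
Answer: -46860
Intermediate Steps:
E(d) = -28 + d
-46726 + E(V) = -46726 + (-28 - 106) = -46726 - 134 = -46860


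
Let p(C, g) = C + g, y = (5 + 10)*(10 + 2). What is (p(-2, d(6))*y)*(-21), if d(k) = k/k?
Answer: 3780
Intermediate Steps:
d(k) = 1
y = 180 (y = 15*12 = 180)
(p(-2, d(6))*y)*(-21) = ((-2 + 1)*180)*(-21) = -1*180*(-21) = -180*(-21) = 3780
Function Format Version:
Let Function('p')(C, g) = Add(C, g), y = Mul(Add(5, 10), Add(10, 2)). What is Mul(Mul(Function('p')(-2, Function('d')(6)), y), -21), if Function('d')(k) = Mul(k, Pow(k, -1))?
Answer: 3780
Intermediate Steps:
Function('d')(k) = 1
y = 180 (y = Mul(15, 12) = 180)
Mul(Mul(Function('p')(-2, Function('d')(6)), y), -21) = Mul(Mul(Add(-2, 1), 180), -21) = Mul(Mul(-1, 180), -21) = Mul(-180, -21) = 3780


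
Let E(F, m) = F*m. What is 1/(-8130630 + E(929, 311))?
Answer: -1/7841711 ≈ -1.2752e-7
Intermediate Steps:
1/(-8130630 + E(929, 311)) = 1/(-8130630 + 929*311) = 1/(-8130630 + 288919) = 1/(-7841711) = -1/7841711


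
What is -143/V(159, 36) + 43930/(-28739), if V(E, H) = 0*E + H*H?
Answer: -61042957/37245744 ≈ -1.6389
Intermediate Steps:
V(E, H) = H² (V(E, H) = 0 + H² = H²)
-143/V(159, 36) + 43930/(-28739) = -143/(36²) + 43930/(-28739) = -143/1296 + 43930*(-1/28739) = -143*1/1296 - 43930/28739 = -143/1296 - 43930/28739 = -61042957/37245744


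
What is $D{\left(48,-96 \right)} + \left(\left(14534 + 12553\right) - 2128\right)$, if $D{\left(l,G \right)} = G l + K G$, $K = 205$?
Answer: $671$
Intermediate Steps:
$D{\left(l,G \right)} = 205 G + G l$ ($D{\left(l,G \right)} = G l + 205 G = 205 G + G l$)
$D{\left(48,-96 \right)} + \left(\left(14534 + 12553\right) - 2128\right) = - 96 \left(205 + 48\right) + \left(\left(14534 + 12553\right) - 2128\right) = \left(-96\right) 253 + \left(27087 - 2128\right) = -24288 + 24959 = 671$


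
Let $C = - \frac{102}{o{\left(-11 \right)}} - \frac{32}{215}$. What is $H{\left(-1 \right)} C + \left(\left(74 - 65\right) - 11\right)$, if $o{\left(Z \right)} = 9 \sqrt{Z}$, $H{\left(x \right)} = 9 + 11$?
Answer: $- \frac{214}{43} + \frac{680 i \sqrt{11}}{33} \approx -4.9767 + 68.343 i$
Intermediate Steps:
$H{\left(x \right)} = 20$
$C = - \frac{32}{215} + \frac{34 i \sqrt{11}}{33}$ ($C = - \frac{102}{9 \sqrt{-11}} - \frac{32}{215} = - \frac{102}{9 i \sqrt{11}} - \frac{32}{215} = - 102 \left(- \frac{i \sqrt{11}}{99}\right) - \frac{32}{215} = \frac{34 i \sqrt{11}}{33} - \frac{32}{215} = - \frac{32}{215} + \frac{34 i \sqrt{11}}{33} \approx -0.14884 + 3.4171 i$)
$H{\left(-1 \right)} C + \left(\left(74 - 65\right) - 11\right) = 20 \left(- \frac{32}{215} + \frac{34 i \sqrt{11}}{33}\right) + \left(\left(74 - 65\right) - 11\right) = \left(- \frac{128}{43} + \frac{680 i \sqrt{11}}{33}\right) + \left(9 - 11\right) = \left(- \frac{128}{43} + \frac{680 i \sqrt{11}}{33}\right) - 2 = - \frac{214}{43} + \frac{680 i \sqrt{11}}{33}$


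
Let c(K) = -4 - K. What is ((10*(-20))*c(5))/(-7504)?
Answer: -225/938 ≈ -0.23987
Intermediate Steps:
((10*(-20))*c(5))/(-7504) = ((10*(-20))*(-4 - 1*5))/(-7504) = -200*(-4 - 5)*(-1/7504) = -200*(-9)*(-1/7504) = 1800*(-1/7504) = -225/938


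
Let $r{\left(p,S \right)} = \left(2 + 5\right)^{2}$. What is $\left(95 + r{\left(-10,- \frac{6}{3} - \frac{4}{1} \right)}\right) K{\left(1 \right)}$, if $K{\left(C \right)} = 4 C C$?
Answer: $576$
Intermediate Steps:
$K{\left(C \right)} = 4 C^{2}$
$r{\left(p,S \right)} = 49$ ($r{\left(p,S \right)} = 7^{2} = 49$)
$\left(95 + r{\left(-10,- \frac{6}{3} - \frac{4}{1} \right)}\right) K{\left(1 \right)} = \left(95 + 49\right) 4 \cdot 1^{2} = 144 \cdot 4 \cdot 1 = 144 \cdot 4 = 576$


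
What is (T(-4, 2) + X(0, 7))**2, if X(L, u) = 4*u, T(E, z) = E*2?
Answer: 400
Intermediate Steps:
T(E, z) = 2*E
(T(-4, 2) + X(0, 7))**2 = (2*(-4) + 4*7)**2 = (-8 + 28)**2 = 20**2 = 400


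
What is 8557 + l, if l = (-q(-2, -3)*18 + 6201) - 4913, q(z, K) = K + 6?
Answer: 9791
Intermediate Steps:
q(z, K) = 6 + K
l = 1234 (l = (-(6 - 3)*18 + 6201) - 4913 = (-1*3*18 + 6201) - 4913 = (-3*18 + 6201) - 4913 = (-54 + 6201) - 4913 = 6147 - 4913 = 1234)
8557 + l = 8557 + 1234 = 9791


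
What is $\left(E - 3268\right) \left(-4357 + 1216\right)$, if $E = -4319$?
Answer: $23830767$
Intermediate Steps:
$\left(E - 3268\right) \left(-4357 + 1216\right) = \left(-4319 - 3268\right) \left(-4357 + 1216\right) = \left(-7587\right) \left(-3141\right) = 23830767$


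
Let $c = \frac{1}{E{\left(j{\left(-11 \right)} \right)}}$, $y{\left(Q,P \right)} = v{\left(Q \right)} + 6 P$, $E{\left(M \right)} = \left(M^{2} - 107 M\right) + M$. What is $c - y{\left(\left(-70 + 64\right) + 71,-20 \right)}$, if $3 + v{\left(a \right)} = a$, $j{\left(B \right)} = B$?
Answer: $\frac{74647}{1287} \approx 58.001$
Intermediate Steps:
$v{\left(a \right)} = -3 + a$
$E{\left(M \right)} = M^{2} - 106 M$
$y{\left(Q,P \right)} = -3 + Q + 6 P$ ($y{\left(Q,P \right)} = \left(-3 + Q\right) + 6 P = -3 + Q + 6 P$)
$c = \frac{1}{1287}$ ($c = \frac{1}{\left(-11\right) \left(-106 - 11\right)} = \frac{1}{\left(-11\right) \left(-117\right)} = \frac{1}{1287} \approx 0.000777$)
$c - y{\left(\left(-70 + 64\right) + 71,-20 \right)} = \frac{1}{1287} - \left(-3 + \left(\left(-70 + 64\right) + 71\right) + 6 \left(-20\right)\right) = \frac{1}{1287} - \left(-3 + \left(-6 + 71\right) - 120\right) = \frac{1}{1287} - \left(-3 + 65 - 120\right) = \frac{1}{1287} - -58 = \frac{1}{1287} + 58 = \frac{74647}{1287}$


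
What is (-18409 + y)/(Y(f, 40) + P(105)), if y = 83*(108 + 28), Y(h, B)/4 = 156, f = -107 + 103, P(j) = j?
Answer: -7121/729 ≈ -9.7682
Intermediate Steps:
f = -4
Y(h, B) = 624 (Y(h, B) = 4*156 = 624)
y = 11288 (y = 83*136 = 11288)
(-18409 + y)/(Y(f, 40) + P(105)) = (-18409 + 11288)/(624 + 105) = -7121/729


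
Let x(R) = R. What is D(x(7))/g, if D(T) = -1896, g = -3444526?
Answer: 948/1722263 ≈ 0.00055044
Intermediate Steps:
D(x(7))/g = -1896/(-3444526) = -1896*(-1/3444526) = 948/1722263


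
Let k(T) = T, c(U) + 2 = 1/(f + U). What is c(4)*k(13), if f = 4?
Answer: -195/8 ≈ -24.375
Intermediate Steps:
c(U) = -2 + 1/(4 + U)
c(4)*k(13) = ((-7 - 2*4)/(4 + 4))*13 = ((-7 - 8)/8)*13 = ((⅛)*(-15))*13 = -15/8*13 = -195/8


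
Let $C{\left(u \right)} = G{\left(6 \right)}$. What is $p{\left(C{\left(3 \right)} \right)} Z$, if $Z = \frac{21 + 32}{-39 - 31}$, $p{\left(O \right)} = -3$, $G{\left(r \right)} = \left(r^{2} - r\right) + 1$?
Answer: $\frac{159}{70} \approx 2.2714$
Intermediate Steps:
$G{\left(r \right)} = 1 + r^{2} - r$
$C{\left(u \right)} = 31$ ($C{\left(u \right)} = 1 + 6^{2} - 6 = 1 + 36 - 6 = 31$)
$Z = - \frac{53}{70}$ ($Z = \frac{53}{-70} = 53 \left(- \frac{1}{70}\right) = - \frac{53}{70} \approx -0.75714$)
$p{\left(C{\left(3 \right)} \right)} Z = \left(-3\right) \left(- \frac{53}{70}\right) = \frac{159}{70}$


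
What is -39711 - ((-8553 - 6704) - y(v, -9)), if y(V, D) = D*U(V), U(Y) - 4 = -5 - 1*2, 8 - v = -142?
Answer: -24427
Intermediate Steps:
v = 150 (v = 8 - 1*(-142) = 8 + 142 = 150)
U(Y) = -3 (U(Y) = 4 + (-5 - 1*2) = 4 + (-5 - 2) = 4 - 7 = -3)
y(V, D) = -3*D (y(V, D) = D*(-3) = -3*D)
-39711 - ((-8553 - 6704) - y(v, -9)) = -39711 - ((-8553 - 6704) - (-3)*(-9)) = -39711 - (-15257 - 1*27) = -39711 - (-15257 - 27) = -39711 - 1*(-15284) = -39711 + 15284 = -24427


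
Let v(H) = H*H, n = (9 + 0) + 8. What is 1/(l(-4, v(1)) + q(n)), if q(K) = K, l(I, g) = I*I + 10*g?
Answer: 1/43 ≈ 0.023256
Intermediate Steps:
n = 17 (n = 9 + 8 = 17)
v(H) = H²
l(I, g) = I² + 10*g
1/(l(-4, v(1)) + q(n)) = 1/(((-4)² + 10*1²) + 17) = 1/((16 + 10*1) + 17) = 1/((16 + 10) + 17) = 1/(26 + 17) = 1/43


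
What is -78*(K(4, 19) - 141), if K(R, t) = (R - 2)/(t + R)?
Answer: 252798/23 ≈ 10991.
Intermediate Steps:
K(R, t) = (-2 + R)/(R + t)
-78*(K(4, 19) - 141) = -78*((-2 + 4)/(4 + 19) - 141) = -78*(2/23 - 141) = -78*(-3241/23) = 252798/23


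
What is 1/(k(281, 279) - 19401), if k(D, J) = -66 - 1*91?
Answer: -1/19558 ≈ -5.1130e-5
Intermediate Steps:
k(D, J) = -157 (k(D, J) = -66 - 91 = -157)
1/(k(281, 279) - 19401) = 1/(-157 - 19401) = 1/(-19558) = -1/19558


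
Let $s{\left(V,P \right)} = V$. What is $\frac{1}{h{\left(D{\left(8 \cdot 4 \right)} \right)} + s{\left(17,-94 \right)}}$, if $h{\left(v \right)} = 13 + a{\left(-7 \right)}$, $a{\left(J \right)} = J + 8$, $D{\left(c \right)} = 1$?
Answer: $\frac{1}{31} \approx 0.032258$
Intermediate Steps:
$a{\left(J \right)} = 8 + J$
$h{\left(v \right)} = 14$ ($h{\left(v \right)} = 13 + \left(8 - 7\right) = 13 + 1 = 14$)
$\frac{1}{h{\left(D{\left(8 \cdot 4 \right)} \right)} + s{\left(17,-94 \right)}} = \frac{1}{14 + 17} = \frac{1}{31}$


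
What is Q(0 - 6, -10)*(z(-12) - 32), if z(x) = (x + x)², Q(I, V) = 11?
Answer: 5984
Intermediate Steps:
z(x) = 4*x² (z(x) = (2*x)² = 4*x²)
Q(0 - 6, -10)*(z(-12) - 32) = 11*(4*(-12)² - 32) = 11*(4*144 - 32) = 11*(576 - 32) = 11*544 = 5984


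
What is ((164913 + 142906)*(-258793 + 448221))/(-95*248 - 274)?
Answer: -1714986398/701 ≈ -2.4465e+6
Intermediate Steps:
((164913 + 142906)*(-258793 + 448221))/(-95*248 - 274) = (307819*189428)/(-23560 - 274) = 58309537532/(-23834) = 58309537532*(-1/23834) = -1714986398/701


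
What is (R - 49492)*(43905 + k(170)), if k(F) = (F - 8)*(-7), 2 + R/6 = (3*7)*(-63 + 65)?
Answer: -2106557292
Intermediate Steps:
R = 240 (R = -12 + 6*((3*7)*(-63 + 65)) = -12 + 6*(21*2) = -12 + 6*42 = -12 + 252 = 240)
k(F) = 56 - 7*F (k(F) = (-8 + F)*(-7) = 56 - 7*F)
(R - 49492)*(43905 + k(170)) = (240 - 49492)*(43905 + (56 - 7*170)) = -49252*(43905 + (56 - 1190)) = -49252*(43905 - 1134) = -49252*42771 = -2106557292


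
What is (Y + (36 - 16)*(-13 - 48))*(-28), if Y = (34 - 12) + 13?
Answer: 33180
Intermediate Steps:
Y = 35 (Y = 22 + 13 = 35)
(Y + (36 - 16)*(-13 - 48))*(-28) = (35 + (36 - 16)*(-13 - 48))*(-28) = (35 + 20*(-61))*(-28) = (35 - 1220)*(-28) = -1185*(-28) = 33180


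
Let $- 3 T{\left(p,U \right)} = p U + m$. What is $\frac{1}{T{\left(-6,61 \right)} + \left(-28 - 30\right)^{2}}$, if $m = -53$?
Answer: $\frac{3}{10511} \approx 0.00028542$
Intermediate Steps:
$T{\left(p,U \right)} = \frac{53}{3} - \frac{U p}{3}$ ($T{\left(p,U \right)} = - \frac{p U - 53}{3} = - \frac{U p - 53}{3} = - \frac{-53 + U p}{3} = \frac{53}{3} - \frac{U p}{3}$)
$\frac{1}{T{\left(-6,61 \right)} + \left(-28 - 30\right)^{2}} = \frac{1}{\left(\frac{53}{3} - \frac{61}{3} \left(-6\right)\right) + \left(-28 - 30\right)^{2}} = \frac{1}{\left(\frac{53}{3} + 122\right) + \left(-58\right)^{2}} = \frac{1}{\frac{419}{3} + 3364} = \frac{1}{\frac{10511}{3}} = \frac{3}{10511}$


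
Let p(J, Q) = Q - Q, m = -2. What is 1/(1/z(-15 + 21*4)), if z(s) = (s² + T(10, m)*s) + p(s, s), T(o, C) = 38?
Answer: 7383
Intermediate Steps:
p(J, Q) = 0
z(s) = s² + 38*s (z(s) = (s² + 38*s) + 0 = s² + 38*s)
1/(1/z(-15 + 21*4)) = 1/(1/((-15 + 21*4)*(38 + (-15 + 21*4)))) = 1/(1/((-15 + 84)*(38 + (-15 + 84)))) = 1/(1/(69*(38 + 69))) = 1/(1/(69*107)) = 1/(1/7383) = 7383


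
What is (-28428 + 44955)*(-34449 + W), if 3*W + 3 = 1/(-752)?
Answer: -428155078309/752 ≈ -5.6936e+8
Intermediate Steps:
W = -2257/2256 (W = -1 + (⅓)/(-752) = -1 + (⅓)*(-1/752) = -1 - 1/2256 = -2257/2256 ≈ -1.0004)
(-28428 + 44955)*(-34449 + W) = (-28428 + 44955)*(-34449 - 2257/2256) = 16527*(-77719201/2256) = -428155078309/752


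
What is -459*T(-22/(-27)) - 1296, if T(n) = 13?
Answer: -7263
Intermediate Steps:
-459*T(-22/(-27)) - 1296 = -459*13 - 1296 = -5967 - 1296 = -7263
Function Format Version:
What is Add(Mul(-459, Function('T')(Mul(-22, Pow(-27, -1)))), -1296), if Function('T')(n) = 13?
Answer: -7263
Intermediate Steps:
Add(Mul(-459, Function('T')(Mul(-22, Pow(-27, -1)))), -1296) = Add(Mul(-459, 13), -1296) = Add(-5967, -1296) = -7263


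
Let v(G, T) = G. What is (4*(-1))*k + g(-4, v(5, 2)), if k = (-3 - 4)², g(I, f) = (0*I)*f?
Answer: -196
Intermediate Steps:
g(I, f) = 0 (g(I, f) = 0*f = 0)
k = 49 (k = (-7)² = 49)
(4*(-1))*k + g(-4, v(5, 2)) = (4*(-1))*49 + 0 = -4*49 + 0 = -196 + 0 = -196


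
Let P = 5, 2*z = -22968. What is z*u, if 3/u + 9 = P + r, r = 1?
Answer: 11484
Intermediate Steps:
z = -11484 (z = (1/2)*(-22968) = -11484)
u = -1 (u = 3/(-9 + (5 + 1)) = 3/(-9 + 6) = 3/(-3) = 3*(-1/3) = -1)
z*u = -11484*(-1) = 11484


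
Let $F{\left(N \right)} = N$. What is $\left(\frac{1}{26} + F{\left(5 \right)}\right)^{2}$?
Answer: $\frac{17161}{676} \approx 25.386$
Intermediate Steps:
$\left(\frac{1}{26} + F{\left(5 \right)}\right)^{2} = \left(\frac{1}{26} + 5\right)^{2} = \left(\frac{131}{26}\right)^{2} = \frac{17161}{676}$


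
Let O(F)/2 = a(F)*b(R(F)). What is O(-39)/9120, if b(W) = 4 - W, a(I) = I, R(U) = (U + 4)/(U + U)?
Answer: -277/9120 ≈ -0.030373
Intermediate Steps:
R(U) = (4 + U)/(2*U) (R(U) = (4 + U)/((2*U)) = (4 + U)*(1/(2*U)) = (4 + U)/(2*U))
O(F) = 2*F*(4 - (4 + F)/(2*F)) (O(F) = 2*(F*(4 - (4 + F)/(2*F))) = 2*F*(4 - (4 + F)/(2*F)))
O(-39)/9120 = (-4 + 7*(-39))/9120 = (-4 - 273)*(1/9120) = -277*1/9120 = -277/9120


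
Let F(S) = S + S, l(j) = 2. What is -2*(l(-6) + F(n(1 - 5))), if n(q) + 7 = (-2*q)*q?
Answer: 152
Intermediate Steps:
n(q) = -7 - 2*q² (n(q) = -7 + (-2*q)*q = -7 - 2*q²)
F(S) = 2*S
-2*(l(-6) + F(n(1 - 5))) = -2*(2 + 2*(-7 - 2*(1 - 5)²)) = -2*(2 + 2*(-7 - 2*(-4)²)) = -2*(2 + 2*(-7 - 2*16)) = -2*(2 + 2*(-7 - 32)) = -2*(2 + 2*(-39)) = -2*(2 - 78) = -2*(-76) = 152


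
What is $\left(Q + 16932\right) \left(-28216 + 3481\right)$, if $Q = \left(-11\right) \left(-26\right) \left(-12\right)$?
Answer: $-333922500$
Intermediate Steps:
$Q = -3432$ ($Q = 286 \left(-12\right) = -3432$)
$\left(Q + 16932\right) \left(-28216 + 3481\right) = \left(-3432 + 16932\right) \left(-28216 + 3481\right) = 13500 \left(-24735\right) = -333922500$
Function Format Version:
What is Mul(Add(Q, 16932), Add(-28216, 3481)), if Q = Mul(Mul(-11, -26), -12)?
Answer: -333922500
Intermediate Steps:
Q = -3432 (Q = Mul(286, -12) = -3432)
Mul(Add(Q, 16932), Add(-28216, 3481)) = Mul(Add(-3432, 16932), Add(-28216, 3481)) = Mul(13500, -24735) = -333922500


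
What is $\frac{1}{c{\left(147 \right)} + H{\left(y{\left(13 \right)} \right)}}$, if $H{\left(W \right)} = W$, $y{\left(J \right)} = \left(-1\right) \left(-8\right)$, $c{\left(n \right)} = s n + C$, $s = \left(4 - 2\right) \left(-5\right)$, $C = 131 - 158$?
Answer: $- \frac{1}{1489} \approx -0.00067159$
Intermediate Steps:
$C = -27$ ($C = 131 - 158 = -27$)
$s = -10$ ($s = 2 \left(-5\right) = -10$)
$c{\left(n \right)} = -27 - 10 n$ ($c{\left(n \right)} = - 10 n - 27 = -27 - 10 n$)
$y{\left(J \right)} = 8$
$\frac{1}{c{\left(147 \right)} + H{\left(y{\left(13 \right)} \right)}} = \frac{1}{\left(-27 - 1470\right) + 8} = \frac{1}{-1497 + 8} = \frac{1}{-1489} = - \frac{1}{1489}$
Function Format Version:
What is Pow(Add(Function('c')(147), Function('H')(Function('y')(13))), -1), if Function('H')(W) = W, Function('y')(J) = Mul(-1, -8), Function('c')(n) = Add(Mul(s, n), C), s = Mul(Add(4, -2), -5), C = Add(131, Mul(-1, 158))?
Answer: Rational(-1, 1489) ≈ -0.00067159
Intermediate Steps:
C = -27 (C = Add(131, -158) = -27)
s = -10 (s = Mul(2, -5) = -10)
Function('c')(n) = Add(-27, Mul(-10, n)) (Function('c')(n) = Add(Mul(-10, n), -27) = Add(-27, Mul(-10, n)))
Function('y')(J) = 8
Pow(Add(Function('c')(147), Function('H')(Function('y')(13))), -1) = Pow(Add(Add(-27, Mul(-10, 147)), 8), -1) = Pow(Add(Add(-27, -1470), 8), -1) = Pow(Add(-1497, 8), -1) = Pow(-1489, -1) = Rational(-1, 1489)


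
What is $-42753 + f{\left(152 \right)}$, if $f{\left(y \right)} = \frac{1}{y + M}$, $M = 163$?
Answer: $- \frac{13467194}{315} \approx -42753.0$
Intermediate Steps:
$f{\left(y \right)} = \frac{1}{163 + y}$ ($f{\left(y \right)} = \frac{1}{y + 163} = \frac{1}{163 + y}$)
$-42753 + f{\left(152 \right)} = -42753 + \frac{1}{163 + 152} = -42753 + \frac{1}{315} = - \frac{13467194}{315}$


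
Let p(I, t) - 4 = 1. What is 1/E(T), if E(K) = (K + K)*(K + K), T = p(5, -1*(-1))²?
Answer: 1/2500 ≈ 0.00040000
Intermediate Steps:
p(I, t) = 5 (p(I, t) = 4 + 1 = 5)
T = 25 (T = 5² = 25)
E(K) = 4*K² (E(K) = (2*K)*(2*K) = 4*K²)
1/E(T) = 1/(4*25²) = 1/(4*625) = 1/2500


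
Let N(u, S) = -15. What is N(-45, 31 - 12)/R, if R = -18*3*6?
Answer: 5/108 ≈ 0.046296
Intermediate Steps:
R = -324 (R = -54*6 = -324)
N(-45, 31 - 12)/R = -15/(-324) = -15*(-1/324) = 5/108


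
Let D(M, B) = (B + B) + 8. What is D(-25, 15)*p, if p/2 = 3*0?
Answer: 0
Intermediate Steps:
D(M, B) = 8 + 2*B (D(M, B) = 2*B + 8 = 8 + 2*B)
p = 0 (p = 2*(3*0) = 2*0 = 0)
D(-25, 15)*p = (8 + 2*15)*0 = (8 + 30)*0 = 38*0 = 0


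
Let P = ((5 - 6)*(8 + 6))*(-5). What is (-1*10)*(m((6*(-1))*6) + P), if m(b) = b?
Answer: -340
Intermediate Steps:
P = 70 (P = -1*14*(-5) = -14*(-5) = 70)
(-1*10)*(m((6*(-1))*6) + P) = (-1*10)*((6*(-1))*6 + 70) = -10*(-6*6 + 70) = -10*(-36 + 70) = -10*34 = -340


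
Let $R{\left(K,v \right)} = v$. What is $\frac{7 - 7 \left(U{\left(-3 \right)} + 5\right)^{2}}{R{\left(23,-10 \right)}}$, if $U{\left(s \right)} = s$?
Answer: $\frac{21}{10} \approx 2.1$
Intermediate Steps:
$\frac{7 - 7 \left(U{\left(-3 \right)} + 5\right)^{2}}{R{\left(23,-10 \right)}} = \frac{7 - 7 \left(-3 + 5\right)^{2}}{-10} = \left(7 - 7 \cdot 2^{2}\right) \left(- \frac{1}{10}\right) = \left(7 - 28\right) \left(- \frac{1}{10}\right) = \left(-21\right) \left(- \frac{1}{10}\right) = \frac{21}{10}$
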